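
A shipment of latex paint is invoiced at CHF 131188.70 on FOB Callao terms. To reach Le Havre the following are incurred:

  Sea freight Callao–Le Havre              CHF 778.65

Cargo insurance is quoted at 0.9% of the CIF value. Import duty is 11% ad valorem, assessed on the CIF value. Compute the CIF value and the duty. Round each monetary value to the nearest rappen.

CIF value: CHF 133165.84; import duty: CHF 14648.24

Let C be the CIF value. C = FOB price + freight + 0.9% × C
C − 0.9% × C = 131188.70 + 778.65
0.991 × C = 131967.35
C = 131967.35 / 0.991 = 133165.84
Insurance premium = 0.9% × 133165.84 = 1198.49
Import duty = 133165.84 × 11% = 14648.24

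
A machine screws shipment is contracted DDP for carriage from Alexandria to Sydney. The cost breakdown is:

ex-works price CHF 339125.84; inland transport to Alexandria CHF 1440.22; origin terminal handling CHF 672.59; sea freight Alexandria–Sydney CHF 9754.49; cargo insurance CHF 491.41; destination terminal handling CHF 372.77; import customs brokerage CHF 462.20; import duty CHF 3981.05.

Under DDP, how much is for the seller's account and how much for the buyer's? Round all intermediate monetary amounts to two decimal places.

DDP: the seller bears all costs including import duty.
Seller's account: goods 339125.84 + inland to port 1440.22 + origin terminal 672.59 + freight 9754.49 + insurance 491.41 + destination terminal 372.77 + brokerage 462.20 + duty 3981.05 = 356300.57
Buyer's account: 0.00

Seller: CHF 356300.57; buyer: CHF 0.00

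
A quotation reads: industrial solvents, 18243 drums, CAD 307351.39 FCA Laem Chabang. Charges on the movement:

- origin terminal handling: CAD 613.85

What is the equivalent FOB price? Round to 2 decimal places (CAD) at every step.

FOB price: CAD 307965.24

From FCA to FOB, the seller additionally bears: origin terminal.
FOB price = 307351.39 + 613.85 = 307965.24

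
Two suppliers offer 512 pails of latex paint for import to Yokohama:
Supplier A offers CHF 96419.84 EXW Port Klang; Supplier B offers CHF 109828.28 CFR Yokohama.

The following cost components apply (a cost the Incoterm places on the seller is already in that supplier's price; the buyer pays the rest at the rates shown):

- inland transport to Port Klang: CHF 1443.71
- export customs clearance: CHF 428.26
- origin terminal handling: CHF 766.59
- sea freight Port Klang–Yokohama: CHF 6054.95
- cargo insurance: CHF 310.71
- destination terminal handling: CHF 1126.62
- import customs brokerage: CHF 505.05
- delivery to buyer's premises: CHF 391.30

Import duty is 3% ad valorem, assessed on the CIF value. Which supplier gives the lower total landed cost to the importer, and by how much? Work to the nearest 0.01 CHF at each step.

Supplier A is cheaper by CHF 4856.38

Supplier A (EXW):
CIF value = EXW price + inland to port + export clearance + origin terminal + freight + insurance = 96419.84 + 1443.71 + 428.26 + 766.59 + 6054.95 + 310.71 = 105424.06
Import duty = 105424.06 × 3% = 3162.72
Buyer bears (A): 1443.71 + 428.26 + 766.59 + 6054.95 + 310.71 + 1126.62 + 505.05 + 391.30 = 11027.19
Landed cost (A) = invoice 96419.84 + 11027.19 + duty 3162.72 = 110609.75
Supplier B (CFR):
CIF value = CFR price + insurance = 109828.28 + 310.71 = 110138.99
Import duty = 110138.99 × 3% = 3304.17
Buyer bears (B): 310.71 + 1126.62 + 505.05 + 391.30 = 2333.68
Landed cost (B) = invoice 109828.28 + 2333.68 + duty 3304.17 = 115466.13
Difference = |110609.75 − 115466.13| = 4856.38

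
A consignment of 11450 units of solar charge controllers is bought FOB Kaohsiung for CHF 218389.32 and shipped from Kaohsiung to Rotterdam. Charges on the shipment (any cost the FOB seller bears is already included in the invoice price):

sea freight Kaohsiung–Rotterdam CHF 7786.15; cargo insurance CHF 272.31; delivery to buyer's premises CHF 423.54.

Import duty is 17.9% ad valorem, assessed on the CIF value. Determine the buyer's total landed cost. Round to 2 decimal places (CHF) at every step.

Total landed cost: CHF 267405.47

FOB: the seller bears costs until goods are on board at the origin port; the buyer bears freight, insurance and all costs thereafter.
CIF value = FOB price + freight + insurance = 218389.32 + 7786.15 + 272.31 = 226447.78
Import duty = 226447.78 × 17.9% = 40534.15
Buyer bears: freight 7786.15 + insurance 272.31 + delivery 423.54 + duty 40534.15 = 49016.15
Landed cost = invoice 218389.32 + 49016.15 = 267405.47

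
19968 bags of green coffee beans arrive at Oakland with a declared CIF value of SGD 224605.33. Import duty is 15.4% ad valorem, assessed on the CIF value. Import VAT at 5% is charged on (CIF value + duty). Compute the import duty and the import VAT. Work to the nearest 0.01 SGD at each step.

Import duty: SGD 34589.22; import VAT: SGD 12959.73

Import duty = 224605.33 × 15.4% = 34589.22
VAT base = CIF + duty = 224605.33 + 34589.22 = 259194.55
Import VAT = 259194.55 × 5% = 12959.73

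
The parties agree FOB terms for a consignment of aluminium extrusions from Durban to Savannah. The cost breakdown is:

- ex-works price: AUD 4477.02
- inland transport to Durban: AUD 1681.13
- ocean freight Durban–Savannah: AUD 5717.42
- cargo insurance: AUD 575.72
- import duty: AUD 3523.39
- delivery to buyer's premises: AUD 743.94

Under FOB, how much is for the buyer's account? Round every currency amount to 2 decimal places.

FOB: the seller bears costs until goods are on board at the origin port; the buyer bears freight, insurance and all costs thereafter.
Seller's account: goods 4477.02 + inland to port 1681.13 = 6158.15
Buyer's account: freight 5717.42 + insurance 575.72 + duty 3523.39 + delivery 743.94 = 10560.47

Buyer's account: AUD 10560.47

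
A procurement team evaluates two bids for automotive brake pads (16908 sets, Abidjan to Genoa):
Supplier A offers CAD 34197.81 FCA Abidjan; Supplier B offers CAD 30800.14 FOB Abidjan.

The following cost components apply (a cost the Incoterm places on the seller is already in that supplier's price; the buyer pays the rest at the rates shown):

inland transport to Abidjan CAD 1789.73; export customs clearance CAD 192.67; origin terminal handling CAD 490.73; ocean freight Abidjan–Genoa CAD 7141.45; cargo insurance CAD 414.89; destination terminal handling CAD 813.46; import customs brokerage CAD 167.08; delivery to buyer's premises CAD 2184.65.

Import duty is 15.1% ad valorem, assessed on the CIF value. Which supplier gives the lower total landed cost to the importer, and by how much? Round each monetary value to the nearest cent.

Supplier B is cheaper by CAD 4475.55

Supplier A (FCA):
CIF value = FCA price + origin terminal + freight + insurance = 34197.81 + 490.73 + 7141.45 + 414.89 = 42244.88
Import duty = 42244.88 × 15.1% = 6378.98
Buyer bears (A): 490.73 + 7141.45 + 414.89 + 813.46 + 167.08 + 2184.65 = 11212.26
Landed cost (A) = invoice 34197.81 + 11212.26 + duty 6378.98 = 51789.05
Supplier B (FOB):
CIF value = FOB price + freight + insurance = 30800.14 + 7141.45 + 414.89 = 38356.48
Import duty = 38356.48 × 15.1% = 5791.83
Buyer bears (B): 7141.45 + 414.89 + 813.46 + 167.08 + 2184.65 = 10721.53
Landed cost (B) = invoice 30800.14 + 10721.53 + duty 5791.83 = 47313.50
Difference = |51789.05 − 47313.50| = 4475.55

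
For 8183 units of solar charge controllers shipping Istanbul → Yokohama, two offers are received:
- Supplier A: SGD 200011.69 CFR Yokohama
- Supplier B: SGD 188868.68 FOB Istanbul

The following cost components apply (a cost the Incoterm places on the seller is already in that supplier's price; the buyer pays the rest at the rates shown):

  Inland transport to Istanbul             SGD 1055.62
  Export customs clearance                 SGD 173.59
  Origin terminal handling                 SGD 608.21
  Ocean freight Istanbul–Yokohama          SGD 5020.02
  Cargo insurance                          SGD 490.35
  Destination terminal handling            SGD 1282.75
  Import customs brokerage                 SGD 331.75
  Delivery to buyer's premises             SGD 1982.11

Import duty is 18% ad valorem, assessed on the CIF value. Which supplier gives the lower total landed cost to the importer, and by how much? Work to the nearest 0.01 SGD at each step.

Supplier B is cheaper by SGD 7225.13

Supplier A (CFR):
CIF value = CFR price + insurance = 200011.69 + 490.35 = 200502.04
Import duty = 200502.04 × 18% = 36090.37
Buyer bears (A): 490.35 + 1282.75 + 331.75 + 1982.11 = 4086.96
Landed cost (A) = invoice 200011.69 + 4086.96 + duty 36090.37 = 240189.02
Supplier B (FOB):
CIF value = FOB price + freight + insurance = 188868.68 + 5020.02 + 490.35 = 194379.05
Import duty = 194379.05 × 18% = 34988.23
Buyer bears (B): 5020.02 + 490.35 + 1282.75 + 331.75 + 1982.11 = 9106.98
Landed cost (B) = invoice 188868.68 + 9106.98 + duty 34988.23 = 232963.89
Difference = |240189.02 − 232963.89| = 7225.13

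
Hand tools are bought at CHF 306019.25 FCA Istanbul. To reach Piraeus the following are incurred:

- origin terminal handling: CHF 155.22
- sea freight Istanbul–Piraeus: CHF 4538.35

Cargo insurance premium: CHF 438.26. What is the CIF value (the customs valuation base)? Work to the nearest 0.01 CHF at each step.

CIF = FCA price + pre-shipment costs + freight + insurance
CIF = 306019.25 + 155.22 + 4538.35 + 438.26 = 311151.08

CIF value: CHF 311151.08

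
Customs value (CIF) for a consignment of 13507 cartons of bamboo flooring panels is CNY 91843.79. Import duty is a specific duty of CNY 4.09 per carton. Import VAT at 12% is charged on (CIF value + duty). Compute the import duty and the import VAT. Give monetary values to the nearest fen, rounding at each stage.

Import duty: CNY 55243.63; import VAT: CNY 17650.49

Import duty = 13507 × 4.09 = 55243.63
VAT base = CIF + duty = 91843.79 + 55243.63 = 147087.42
Import VAT = 147087.42 × 12% = 17650.49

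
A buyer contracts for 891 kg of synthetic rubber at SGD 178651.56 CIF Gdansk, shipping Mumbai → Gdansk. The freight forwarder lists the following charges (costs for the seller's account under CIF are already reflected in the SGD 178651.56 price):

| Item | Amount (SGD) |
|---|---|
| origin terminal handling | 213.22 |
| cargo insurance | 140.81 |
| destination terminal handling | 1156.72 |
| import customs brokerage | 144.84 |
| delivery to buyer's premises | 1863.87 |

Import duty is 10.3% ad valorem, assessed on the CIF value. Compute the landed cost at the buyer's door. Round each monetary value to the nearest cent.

Total landed cost: SGD 200218.10

CIF: the seller pays costs through ocean freight and marine insurance to the destination port.
Already in the invoice (seller's account under CIF): origin terminal, insurance — exclude.
The CIF price already equals the CIF value: 178651.56
Import duty = 178651.56 × 10.3% = 18401.11
Buyer bears: destination terminal 1156.72 + brokerage 144.84 + delivery 1863.87 + duty 18401.11 = 21566.54
Landed cost = invoice 178651.56 + 21566.54 = 200218.10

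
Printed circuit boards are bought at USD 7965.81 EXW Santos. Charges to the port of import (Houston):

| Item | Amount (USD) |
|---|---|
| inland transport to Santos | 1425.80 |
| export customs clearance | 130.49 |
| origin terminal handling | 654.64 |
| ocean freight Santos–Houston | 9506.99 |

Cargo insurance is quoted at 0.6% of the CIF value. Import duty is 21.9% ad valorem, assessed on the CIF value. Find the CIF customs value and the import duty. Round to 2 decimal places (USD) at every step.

CIF value: USD 19802.55; import duty: USD 4336.76

Let C be the CIF value. C = EXW price + pre-shipment costs + freight + 0.6% × C
C − 0.6% × C = 7965.81 + 1425.80 + 130.49 + 654.64 + 9506.99
0.994 × C = 19683.73
C = 19683.73 / 0.994 = 19802.55
Insurance premium = 0.6% × 19802.55 = 118.82
Import duty = 19802.55 × 21.9% = 4336.76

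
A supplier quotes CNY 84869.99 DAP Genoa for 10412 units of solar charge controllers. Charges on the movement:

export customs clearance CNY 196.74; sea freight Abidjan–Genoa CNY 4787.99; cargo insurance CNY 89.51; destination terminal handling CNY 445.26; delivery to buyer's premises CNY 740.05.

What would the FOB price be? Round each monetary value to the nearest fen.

Not relevant to the conversion: export clearance — on the seller under both DAP and FOB; already in the DAP price and stays in the FOB price.
From DAP to FOB, the seller no longer bears: freight, insurance, destination terminal, delivery.
FOB price = 84869.99 − 4787.99 − 89.51 − 445.26 − 740.05 = 78807.18

FOB price: CNY 78807.18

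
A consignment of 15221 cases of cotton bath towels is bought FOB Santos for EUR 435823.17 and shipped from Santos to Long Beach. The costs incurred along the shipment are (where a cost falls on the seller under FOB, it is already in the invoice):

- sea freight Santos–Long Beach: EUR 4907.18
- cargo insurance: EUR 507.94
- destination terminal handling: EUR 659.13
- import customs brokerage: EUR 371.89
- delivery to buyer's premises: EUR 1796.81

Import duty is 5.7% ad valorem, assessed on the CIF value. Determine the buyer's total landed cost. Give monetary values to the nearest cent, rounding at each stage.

Total landed cost: EUR 469216.70

FOB: the seller bears costs until goods are on board at the origin port; the buyer bears freight, insurance and all costs thereafter.
CIF value = FOB price + freight + insurance = 435823.17 + 4907.18 + 507.94 = 441238.29
Import duty = 441238.29 × 5.7% = 25150.58
Buyer bears: freight 4907.18 + insurance 507.94 + destination terminal 659.13 + brokerage 371.89 + delivery 1796.81 + duty 25150.58 = 33393.53
Landed cost = invoice 435823.17 + 33393.53 = 469216.70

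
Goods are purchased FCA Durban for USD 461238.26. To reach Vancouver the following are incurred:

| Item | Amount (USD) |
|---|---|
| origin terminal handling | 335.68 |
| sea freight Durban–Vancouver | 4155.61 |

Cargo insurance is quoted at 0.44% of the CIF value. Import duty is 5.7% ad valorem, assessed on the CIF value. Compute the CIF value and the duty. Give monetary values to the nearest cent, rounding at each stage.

Let C be the CIF value. C = FCA price + pre-shipment costs + freight + 0.44% × C
C − 0.44% × C = 461238.26 + 335.68 + 4155.61
0.9956 × C = 465729.55
C = 465729.55 / 0.9956 = 467787.82
Insurance premium = 0.44% × 467787.82 = 2058.27
Import duty = 467787.82 × 5.7% = 26663.91

CIF value: USD 467787.82; import duty: USD 26663.91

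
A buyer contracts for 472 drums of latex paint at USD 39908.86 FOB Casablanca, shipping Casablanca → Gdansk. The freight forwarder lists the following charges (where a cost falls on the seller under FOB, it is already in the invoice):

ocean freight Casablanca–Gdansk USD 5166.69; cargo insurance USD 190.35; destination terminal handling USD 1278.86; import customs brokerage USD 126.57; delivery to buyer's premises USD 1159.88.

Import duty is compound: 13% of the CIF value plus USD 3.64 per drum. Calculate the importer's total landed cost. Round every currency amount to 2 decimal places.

FOB: the seller bears costs until goods are on board at the origin port; the buyer bears freight, insurance and all costs thereafter.
CIF value = FOB price + freight + insurance = 39908.86 + 5166.69 + 190.35 = 45265.90
Ad valorem component: 45265.90 × 13% = 5884.57
Specific component: 472 × 3.64 = 1718.08
Import duty = 5884.57 + 1718.08 = 7602.65
Buyer bears: freight 5166.69 + insurance 190.35 + destination terminal 1278.86 + brokerage 126.57 + delivery 1159.88 + duty 7602.65 = 15525.00
Landed cost = invoice 39908.86 + 15525.00 = 55433.86

Total landed cost: USD 55433.86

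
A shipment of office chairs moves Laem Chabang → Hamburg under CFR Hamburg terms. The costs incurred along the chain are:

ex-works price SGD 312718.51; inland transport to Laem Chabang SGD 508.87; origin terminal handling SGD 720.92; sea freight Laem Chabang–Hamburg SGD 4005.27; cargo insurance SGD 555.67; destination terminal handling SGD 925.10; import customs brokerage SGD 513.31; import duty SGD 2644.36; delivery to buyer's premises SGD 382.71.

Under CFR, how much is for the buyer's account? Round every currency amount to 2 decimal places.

CFR: the seller pays costs through ocean freight to the destination port, but not insurance.
Seller's account: goods 312718.51 + inland to port 508.87 + origin terminal 720.92 + freight 4005.27 = 317953.57
Buyer's account: insurance 555.67 + destination terminal 925.10 + brokerage 513.31 + duty 2644.36 + delivery 382.71 = 5021.15

Buyer's account: SGD 5021.15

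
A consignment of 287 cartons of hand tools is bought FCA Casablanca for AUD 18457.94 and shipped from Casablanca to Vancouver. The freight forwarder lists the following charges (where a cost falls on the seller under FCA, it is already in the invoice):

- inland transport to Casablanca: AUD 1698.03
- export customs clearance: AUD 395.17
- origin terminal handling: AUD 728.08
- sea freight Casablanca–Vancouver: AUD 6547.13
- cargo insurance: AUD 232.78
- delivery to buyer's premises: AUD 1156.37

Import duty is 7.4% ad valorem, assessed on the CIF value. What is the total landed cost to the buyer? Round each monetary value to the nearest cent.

FCA: the seller delivers export-cleared goods to the carrier; the buyer bears costs from that point.
Already in the invoice (seller's account under FCA): inland to port, export clearance — exclude.
CIF value = FCA price + origin terminal + freight + insurance = 18457.94 + 728.08 + 6547.13 + 232.78 = 25965.93
Import duty = 25965.93 × 7.4% = 1921.48
Buyer bears: origin terminal 728.08 + freight 6547.13 + insurance 232.78 + delivery 1156.37 + duty 1921.48 = 10585.84
Landed cost = invoice 18457.94 + 10585.84 = 29043.78

Total landed cost: AUD 29043.78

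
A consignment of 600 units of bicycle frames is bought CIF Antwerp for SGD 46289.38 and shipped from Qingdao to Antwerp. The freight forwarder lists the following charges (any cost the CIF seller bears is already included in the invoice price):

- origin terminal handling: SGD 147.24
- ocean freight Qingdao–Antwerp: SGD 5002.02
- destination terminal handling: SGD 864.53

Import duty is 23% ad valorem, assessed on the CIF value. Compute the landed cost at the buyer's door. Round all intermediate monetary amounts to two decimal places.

CIF: the seller pays costs through ocean freight and marine insurance to the destination port.
Already in the invoice (seller's account under CIF): origin terminal, freight — exclude.
The CIF price already equals the CIF value: 46289.38
Import duty = 46289.38 × 23% = 10646.56
Buyer bears: destination terminal 864.53 + duty 10646.56 = 11511.09
Landed cost = invoice 46289.38 + 11511.09 = 57800.47

Total landed cost: SGD 57800.47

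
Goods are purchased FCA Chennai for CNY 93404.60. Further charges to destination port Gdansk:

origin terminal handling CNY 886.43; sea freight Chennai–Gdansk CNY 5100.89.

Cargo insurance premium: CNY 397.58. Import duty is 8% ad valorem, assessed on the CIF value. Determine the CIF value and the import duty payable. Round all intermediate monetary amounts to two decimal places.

CIF = FCA price + pre-shipment costs + freight + insurance
CIF = 93404.60 + 886.43 + 5100.89 + 397.58 = 99789.50
Import duty = 99789.50 × 8% = 7983.16

CIF value: CNY 99789.50; import duty: CNY 7983.16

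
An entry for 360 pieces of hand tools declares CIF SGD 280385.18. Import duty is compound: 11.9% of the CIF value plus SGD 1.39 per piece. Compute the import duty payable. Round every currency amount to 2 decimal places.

Import duty: SGD 33866.24

Ad valorem component: 280385.18 × 11.9% = 33365.84
Specific component: 360 × 1.39 = 500.40
Import duty = 33365.84 + 500.40 = 33866.24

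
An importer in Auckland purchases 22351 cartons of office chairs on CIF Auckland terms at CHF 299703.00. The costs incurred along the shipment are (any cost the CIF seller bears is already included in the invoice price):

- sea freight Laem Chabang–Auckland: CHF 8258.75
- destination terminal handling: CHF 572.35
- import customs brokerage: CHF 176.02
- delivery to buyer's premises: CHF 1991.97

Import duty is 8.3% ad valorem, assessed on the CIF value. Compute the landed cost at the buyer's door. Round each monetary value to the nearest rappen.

CIF: the seller pays costs through ocean freight and marine insurance to the destination port.
Already in the invoice (seller's account under CIF): freight — exclude.
The CIF price already equals the CIF value: 299703.00
Import duty = 299703.00 × 8.3% = 24875.35
Buyer bears: destination terminal 572.35 + brokerage 176.02 + delivery 1991.97 + duty 24875.35 = 27615.69
Landed cost = invoice 299703.00 + 27615.69 = 327318.69

Total landed cost: CHF 327318.69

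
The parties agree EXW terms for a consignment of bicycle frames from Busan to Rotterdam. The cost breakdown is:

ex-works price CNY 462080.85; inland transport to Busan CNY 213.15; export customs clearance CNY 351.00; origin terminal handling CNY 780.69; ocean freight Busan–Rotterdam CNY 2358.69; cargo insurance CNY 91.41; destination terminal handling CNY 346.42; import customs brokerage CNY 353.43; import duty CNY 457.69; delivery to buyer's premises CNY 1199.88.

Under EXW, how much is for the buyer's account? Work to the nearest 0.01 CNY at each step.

Buyer's account: CNY 6152.36

EXW: the seller makes goods available at their premises; the buyer bears all onward costs.
Seller's account: goods 462080.85 = 462080.85
Buyer's account: inland to port 213.15 + export clearance 351.00 + origin terminal 780.69 + freight 2358.69 + insurance 91.41 + destination terminal 346.42 + brokerage 353.43 + duty 457.69 + delivery 1199.88 = 6152.36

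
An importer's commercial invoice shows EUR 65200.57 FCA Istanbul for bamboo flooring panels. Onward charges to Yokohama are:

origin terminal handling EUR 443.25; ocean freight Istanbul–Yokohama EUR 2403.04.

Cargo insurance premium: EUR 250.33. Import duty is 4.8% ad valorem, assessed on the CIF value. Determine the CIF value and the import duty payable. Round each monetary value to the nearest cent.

CIF = FCA price + pre-shipment costs + freight + insurance
CIF = 65200.57 + 443.25 + 2403.04 + 250.33 = 68297.19
Import duty = 68297.19 × 4.8% = 3278.27

CIF value: EUR 68297.19; import duty: EUR 3278.27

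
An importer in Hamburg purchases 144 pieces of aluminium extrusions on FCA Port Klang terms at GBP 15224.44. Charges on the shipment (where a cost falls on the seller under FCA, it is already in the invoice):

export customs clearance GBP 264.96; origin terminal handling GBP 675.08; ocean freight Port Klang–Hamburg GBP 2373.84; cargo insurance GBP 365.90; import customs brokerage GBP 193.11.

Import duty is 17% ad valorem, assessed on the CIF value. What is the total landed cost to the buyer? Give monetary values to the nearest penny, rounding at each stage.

Total landed cost: GBP 22001.04

FCA: the seller delivers export-cleared goods to the carrier; the buyer bears costs from that point.
Already in the invoice (seller's account under FCA): export clearance — exclude.
CIF value = FCA price + origin terminal + freight + insurance = 15224.44 + 675.08 + 2373.84 + 365.90 = 18639.26
Import duty = 18639.26 × 17% = 3168.67
Buyer bears: origin terminal 675.08 + freight 2373.84 + insurance 365.90 + brokerage 193.11 + duty 3168.67 = 6776.60
Landed cost = invoice 15224.44 + 6776.60 = 22001.04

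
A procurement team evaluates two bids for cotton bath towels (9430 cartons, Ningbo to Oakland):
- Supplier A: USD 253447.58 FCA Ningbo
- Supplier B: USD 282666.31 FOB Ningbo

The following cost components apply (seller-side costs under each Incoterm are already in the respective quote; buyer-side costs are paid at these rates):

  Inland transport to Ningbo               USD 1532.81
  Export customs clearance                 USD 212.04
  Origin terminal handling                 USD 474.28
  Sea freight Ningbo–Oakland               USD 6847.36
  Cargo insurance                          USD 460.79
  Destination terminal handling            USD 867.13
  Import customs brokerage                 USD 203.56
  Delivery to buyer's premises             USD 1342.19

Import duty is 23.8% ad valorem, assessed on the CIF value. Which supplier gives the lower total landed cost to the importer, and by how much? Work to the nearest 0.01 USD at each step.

Supplier A (FCA):
CIF value = FCA price + origin terminal + freight + insurance = 253447.58 + 474.28 + 6847.36 + 460.79 = 261230.01
Import duty = 261230.01 × 23.8% = 62172.74
Buyer bears (A): 474.28 + 6847.36 + 460.79 + 867.13 + 203.56 + 1342.19 = 10195.31
Landed cost (A) = invoice 253447.58 + 10195.31 + duty 62172.74 = 325815.63
Supplier B (FOB):
CIF value = FOB price + freight + insurance = 282666.31 + 6847.36 + 460.79 = 289974.46
Import duty = 289974.46 × 23.8% = 69013.92
Buyer bears (B): 6847.36 + 460.79 + 867.13 + 203.56 + 1342.19 = 9721.03
Landed cost (B) = invoice 282666.31 + 9721.03 + duty 69013.92 = 361401.26
Difference = |325815.63 − 361401.26| = 35585.63

Supplier A is cheaper by USD 35585.63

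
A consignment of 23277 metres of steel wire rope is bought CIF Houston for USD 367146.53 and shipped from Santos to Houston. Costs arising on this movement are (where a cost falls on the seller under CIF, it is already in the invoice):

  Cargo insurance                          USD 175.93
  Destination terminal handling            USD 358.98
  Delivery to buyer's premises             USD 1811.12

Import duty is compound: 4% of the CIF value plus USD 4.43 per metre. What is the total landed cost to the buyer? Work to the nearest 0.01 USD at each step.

CIF: the seller pays costs through ocean freight and marine insurance to the destination port.
Already in the invoice (seller's account under CIF): insurance — exclude.
The CIF price already equals the CIF value: 367146.53
Ad valorem component: 367146.53 × 4% = 14685.86
Specific component: 23277 × 4.43 = 103117.11
Import duty = 14685.86 + 103117.11 = 117802.97
Buyer bears: destination terminal 358.98 + delivery 1811.12 + duty 117802.97 = 119973.07
Landed cost = invoice 367146.53 + 119973.07 = 487119.60

Total landed cost: USD 487119.60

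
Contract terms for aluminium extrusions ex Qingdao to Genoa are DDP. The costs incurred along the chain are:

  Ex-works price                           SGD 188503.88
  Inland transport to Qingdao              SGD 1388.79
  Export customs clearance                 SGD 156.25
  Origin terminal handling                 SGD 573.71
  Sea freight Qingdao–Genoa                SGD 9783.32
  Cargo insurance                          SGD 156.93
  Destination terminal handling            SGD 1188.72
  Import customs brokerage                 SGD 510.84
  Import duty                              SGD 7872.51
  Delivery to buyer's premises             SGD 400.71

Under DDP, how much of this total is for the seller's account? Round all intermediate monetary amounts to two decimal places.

Seller's account: SGD 210535.66

DDP: the seller bears all costs including import duty.
Seller's account: goods 188503.88 + inland to port 1388.79 + export clearance 156.25 + origin terminal 573.71 + freight 9783.32 + insurance 156.93 + destination terminal 1188.72 + brokerage 510.84 + duty 7872.51 + delivery 400.71 = 210535.66
Buyer's account: 0.00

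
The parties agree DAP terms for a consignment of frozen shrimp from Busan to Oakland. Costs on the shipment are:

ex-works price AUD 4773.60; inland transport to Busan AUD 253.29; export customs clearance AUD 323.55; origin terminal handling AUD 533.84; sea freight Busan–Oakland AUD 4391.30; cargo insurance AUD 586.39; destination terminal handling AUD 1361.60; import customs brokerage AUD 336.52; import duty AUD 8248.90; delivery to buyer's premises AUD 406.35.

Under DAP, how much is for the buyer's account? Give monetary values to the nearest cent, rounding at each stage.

Buyer's account: AUD 8585.42

DAP: the seller bears all costs to the named destination except import duty and clearance.
Seller's account: goods 4773.60 + inland to port 253.29 + export clearance 323.55 + origin terminal 533.84 + freight 4391.30 + insurance 586.39 + destination terminal 1361.60 + delivery 406.35 = 12629.92
Buyer's account: brokerage 336.52 + duty 8248.90 = 8585.42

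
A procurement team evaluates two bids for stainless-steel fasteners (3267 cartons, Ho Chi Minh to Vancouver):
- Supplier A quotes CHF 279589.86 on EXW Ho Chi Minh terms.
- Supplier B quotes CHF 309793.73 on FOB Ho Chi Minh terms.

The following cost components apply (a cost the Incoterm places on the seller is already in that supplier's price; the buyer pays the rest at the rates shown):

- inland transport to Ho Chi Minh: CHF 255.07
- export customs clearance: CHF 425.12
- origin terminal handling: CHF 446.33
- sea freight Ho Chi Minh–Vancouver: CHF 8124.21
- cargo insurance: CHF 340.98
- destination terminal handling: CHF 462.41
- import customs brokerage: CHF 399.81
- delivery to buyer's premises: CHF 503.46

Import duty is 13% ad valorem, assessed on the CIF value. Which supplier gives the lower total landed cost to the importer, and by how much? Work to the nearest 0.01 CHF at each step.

Supplier A (EXW):
CIF value = EXW price + inland to port + export clearance + origin terminal + freight + insurance = 279589.86 + 255.07 + 425.12 + 446.33 + 8124.21 + 340.98 = 289181.57
Import duty = 289181.57 × 13% = 37593.60
Buyer bears (A): 255.07 + 425.12 + 446.33 + 8124.21 + 340.98 + 462.41 + 399.81 + 503.46 = 10957.39
Landed cost (A) = invoice 279589.86 + 10957.39 + duty 37593.60 = 328140.85
Supplier B (FOB):
CIF value = FOB price + freight + insurance = 309793.73 + 8124.21 + 340.98 = 318258.92
Import duty = 318258.92 × 13% = 41373.66
Buyer bears (B): 8124.21 + 340.98 + 462.41 + 399.81 + 503.46 = 9830.87
Landed cost (B) = invoice 309793.73 + 9830.87 + duty 41373.66 = 360998.26
Difference = |328140.85 − 360998.26| = 32857.41

Supplier A is cheaper by CHF 32857.41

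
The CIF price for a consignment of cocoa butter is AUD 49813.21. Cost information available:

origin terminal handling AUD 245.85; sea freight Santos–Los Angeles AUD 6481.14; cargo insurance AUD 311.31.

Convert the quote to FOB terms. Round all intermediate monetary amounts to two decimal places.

Not relevant to the conversion: origin terminal — on the seller under both CIF and FOB; already in the CIF price and stays in the FOB price.
From CIF to FOB, the seller no longer bears: freight, insurance.
FOB price = 49813.21 − 6481.14 − 311.31 = 43020.76

FOB price: AUD 43020.76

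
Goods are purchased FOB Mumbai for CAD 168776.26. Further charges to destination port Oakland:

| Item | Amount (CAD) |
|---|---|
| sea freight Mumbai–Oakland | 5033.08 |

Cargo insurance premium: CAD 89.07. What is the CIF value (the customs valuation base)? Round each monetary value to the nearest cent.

CIF value: CAD 173898.41

CIF = FOB price + freight + insurance
CIF = 168776.26 + 5033.08 + 89.07 = 173898.41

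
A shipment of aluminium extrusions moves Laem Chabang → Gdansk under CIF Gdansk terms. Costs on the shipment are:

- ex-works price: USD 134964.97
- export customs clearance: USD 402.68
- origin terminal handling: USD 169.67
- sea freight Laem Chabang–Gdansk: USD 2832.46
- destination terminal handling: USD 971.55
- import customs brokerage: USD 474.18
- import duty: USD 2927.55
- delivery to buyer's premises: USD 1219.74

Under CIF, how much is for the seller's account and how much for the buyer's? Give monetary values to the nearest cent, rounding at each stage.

Seller: USD 138369.78; buyer: USD 5593.02

CIF: the seller pays costs through ocean freight and marine insurance to the destination port.
Seller's account: goods 134964.97 + export clearance 402.68 + origin terminal 169.67 + freight 2832.46 = 138369.78
Buyer's account: destination terminal 971.55 + brokerage 474.18 + duty 2927.55 + delivery 1219.74 = 5593.02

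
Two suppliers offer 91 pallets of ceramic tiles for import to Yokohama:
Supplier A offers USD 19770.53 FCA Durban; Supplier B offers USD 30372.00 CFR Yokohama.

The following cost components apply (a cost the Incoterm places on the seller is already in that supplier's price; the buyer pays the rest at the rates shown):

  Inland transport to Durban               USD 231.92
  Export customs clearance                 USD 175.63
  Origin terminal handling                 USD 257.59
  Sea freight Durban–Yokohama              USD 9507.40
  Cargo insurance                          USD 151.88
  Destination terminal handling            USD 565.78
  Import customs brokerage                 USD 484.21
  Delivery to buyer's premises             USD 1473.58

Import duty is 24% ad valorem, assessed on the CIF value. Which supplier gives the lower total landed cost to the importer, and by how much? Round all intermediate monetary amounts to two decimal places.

Supplier A (FCA):
CIF value = FCA price + origin terminal + freight + insurance = 19770.53 + 257.59 + 9507.40 + 151.88 = 29687.40
Import duty = 29687.40 × 24% = 7124.98
Buyer bears (A): 257.59 + 9507.40 + 151.88 + 565.78 + 484.21 + 1473.58 = 12440.44
Landed cost (A) = invoice 19770.53 + 12440.44 + duty 7124.98 = 39335.95
Supplier B (CFR):
CIF value = CFR price + insurance = 30372.00 + 151.88 = 30523.88
Import duty = 30523.88 × 24% = 7325.73
Buyer bears (B): 151.88 + 565.78 + 484.21 + 1473.58 = 2675.45
Landed cost (B) = invoice 30372.00 + 2675.45 + duty 7325.73 = 40373.18
Difference = |39335.95 − 40373.18| = 1037.23

Supplier A is cheaper by USD 1037.23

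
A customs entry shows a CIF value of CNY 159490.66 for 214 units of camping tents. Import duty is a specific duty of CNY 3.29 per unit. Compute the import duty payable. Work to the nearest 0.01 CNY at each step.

Import duty = 214 × 3.29 = 704.06

Import duty: CNY 704.06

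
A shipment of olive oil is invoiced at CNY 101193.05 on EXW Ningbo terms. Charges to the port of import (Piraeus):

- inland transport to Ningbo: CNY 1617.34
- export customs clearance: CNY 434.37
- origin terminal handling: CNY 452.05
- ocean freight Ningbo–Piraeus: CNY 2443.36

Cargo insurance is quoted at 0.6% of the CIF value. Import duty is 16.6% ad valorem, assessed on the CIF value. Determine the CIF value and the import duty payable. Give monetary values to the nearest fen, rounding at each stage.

Let C be the CIF value. C = EXW price + pre-shipment costs + freight + 0.6% × C
C − 0.6% × C = 101193.05 + 1617.34 + 434.37 + 452.05 + 2443.36
0.994 × C = 106140.17
C = 106140.17 / 0.994 = 106780.86
Insurance premium = 0.6% × 106780.86 = 640.69
Import duty = 106780.86 × 16.6% = 17725.62

CIF value: CNY 106780.86; import duty: CNY 17725.62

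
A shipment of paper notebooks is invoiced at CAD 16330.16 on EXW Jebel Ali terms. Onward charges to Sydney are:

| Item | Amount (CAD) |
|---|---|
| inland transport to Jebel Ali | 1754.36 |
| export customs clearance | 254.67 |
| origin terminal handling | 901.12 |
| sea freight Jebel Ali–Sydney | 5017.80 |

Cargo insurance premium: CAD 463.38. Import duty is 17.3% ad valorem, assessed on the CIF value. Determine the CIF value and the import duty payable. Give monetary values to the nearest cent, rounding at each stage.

CIF = EXW price + pre-shipment costs + freight + insurance
CIF = 16330.16 + 1754.36 + 254.67 + 901.12 + 5017.80 + 463.38 = 24721.49
Import duty = 24721.49 × 17.3% = 4276.82

CIF value: CAD 24721.49; import duty: CAD 4276.82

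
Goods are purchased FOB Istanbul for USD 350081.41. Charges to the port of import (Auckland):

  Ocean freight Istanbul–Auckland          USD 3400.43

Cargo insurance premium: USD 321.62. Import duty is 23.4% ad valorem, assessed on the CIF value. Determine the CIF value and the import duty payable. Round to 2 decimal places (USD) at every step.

CIF value: USD 353803.46; import duty: USD 82790.01

CIF = FOB price + freight + insurance
CIF = 350081.41 + 3400.43 + 321.62 = 353803.46
Import duty = 353803.46 × 23.4% = 82790.01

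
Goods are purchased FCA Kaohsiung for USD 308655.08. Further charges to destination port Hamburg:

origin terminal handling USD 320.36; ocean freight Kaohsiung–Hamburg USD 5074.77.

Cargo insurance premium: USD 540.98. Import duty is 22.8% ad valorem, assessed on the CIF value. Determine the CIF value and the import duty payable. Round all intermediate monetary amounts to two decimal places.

CIF value: USD 314591.19; import duty: USD 71726.79

CIF = FCA price + pre-shipment costs + freight + insurance
CIF = 308655.08 + 320.36 + 5074.77 + 540.98 = 314591.19
Import duty = 314591.19 × 22.8% = 71726.79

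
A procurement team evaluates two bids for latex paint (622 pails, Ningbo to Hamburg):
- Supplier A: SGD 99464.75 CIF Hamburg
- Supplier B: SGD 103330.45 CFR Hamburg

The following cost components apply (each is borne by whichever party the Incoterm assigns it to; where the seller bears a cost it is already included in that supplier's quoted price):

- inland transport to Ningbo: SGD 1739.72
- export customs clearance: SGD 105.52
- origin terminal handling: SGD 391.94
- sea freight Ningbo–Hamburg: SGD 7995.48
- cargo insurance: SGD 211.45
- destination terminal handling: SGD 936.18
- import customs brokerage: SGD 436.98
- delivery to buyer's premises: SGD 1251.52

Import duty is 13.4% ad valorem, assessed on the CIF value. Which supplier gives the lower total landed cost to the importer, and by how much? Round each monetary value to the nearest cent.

Supplier A is cheaper by SGD 4623.48

Supplier A (CIF):
The CIF price already equals the CIF value: 99464.75
Import duty = 99464.75 × 13.4% = 13328.28
Buyer bears (A): 936.18 + 436.98 + 1251.52 = 2624.68
Landed cost (A) = invoice 99464.75 + 2624.68 + duty 13328.28 = 115417.71
Supplier B (CFR):
CIF value = CFR price + insurance = 103330.45 + 211.45 = 103541.90
Import duty = 103541.90 × 13.4% = 13874.61
Buyer bears (B): 211.45 + 936.18 + 436.98 + 1251.52 = 2836.13
Landed cost (B) = invoice 103330.45 + 2836.13 + duty 13874.61 = 120041.19
Difference = |115417.71 − 120041.19| = 4623.48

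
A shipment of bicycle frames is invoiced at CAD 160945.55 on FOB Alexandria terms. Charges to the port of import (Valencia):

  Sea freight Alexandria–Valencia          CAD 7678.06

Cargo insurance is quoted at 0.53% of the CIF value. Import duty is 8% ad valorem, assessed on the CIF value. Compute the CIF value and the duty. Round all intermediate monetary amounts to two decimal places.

Let C be the CIF value. C = FOB price + freight + 0.53% × C
C − 0.53% × C = 160945.55 + 7678.06
0.9947 × C = 168623.61
C = 168623.61 / 0.9947 = 169522.08
Insurance premium = 0.53% × 169522.08 = 898.47
Import duty = 169522.08 × 8% = 13561.77

CIF value: CAD 169522.08; import duty: CAD 13561.77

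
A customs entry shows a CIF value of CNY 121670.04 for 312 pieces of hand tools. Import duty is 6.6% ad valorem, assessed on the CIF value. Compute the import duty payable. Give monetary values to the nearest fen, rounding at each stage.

Import duty = 121670.04 × 6.6% = 8030.22

Import duty: CNY 8030.22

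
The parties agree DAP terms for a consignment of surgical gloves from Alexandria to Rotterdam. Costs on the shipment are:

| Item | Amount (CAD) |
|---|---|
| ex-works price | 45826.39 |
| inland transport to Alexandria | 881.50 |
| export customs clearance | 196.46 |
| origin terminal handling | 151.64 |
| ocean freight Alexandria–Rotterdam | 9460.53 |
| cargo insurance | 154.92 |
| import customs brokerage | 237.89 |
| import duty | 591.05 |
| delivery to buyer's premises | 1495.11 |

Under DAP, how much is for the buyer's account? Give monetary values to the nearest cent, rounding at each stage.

DAP: the seller bears all costs to the named destination except import duty and clearance.
Seller's account: goods 45826.39 + inland to port 881.50 + export clearance 196.46 + origin terminal 151.64 + freight 9460.53 + insurance 154.92 + delivery 1495.11 = 58166.55
Buyer's account: brokerage 237.89 + duty 591.05 = 828.94

Buyer's account: CAD 828.94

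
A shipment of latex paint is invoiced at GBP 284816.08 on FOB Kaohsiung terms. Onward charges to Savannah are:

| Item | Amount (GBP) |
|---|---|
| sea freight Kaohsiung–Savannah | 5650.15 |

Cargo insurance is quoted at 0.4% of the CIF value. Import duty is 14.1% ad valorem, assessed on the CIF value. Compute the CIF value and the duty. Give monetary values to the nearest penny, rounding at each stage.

Let C be the CIF value. C = FOB price + freight + 0.4% × C
C − 0.4% × C = 284816.08 + 5650.15
0.996 × C = 290466.23
C = 290466.23 / 0.996 = 291632.76
Insurance premium = 0.4% × 291632.76 = 1166.53
Import duty = 291632.76 × 14.1% = 41120.22

CIF value: GBP 291632.76; import duty: GBP 41120.22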